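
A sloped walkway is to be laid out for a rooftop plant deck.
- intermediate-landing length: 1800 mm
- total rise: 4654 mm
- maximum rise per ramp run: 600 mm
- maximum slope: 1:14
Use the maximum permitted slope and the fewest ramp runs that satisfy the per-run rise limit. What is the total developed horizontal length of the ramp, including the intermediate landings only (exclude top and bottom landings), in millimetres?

4654 / 600 = 7.757 → round up to 8 ramp runs. That means 7 intermediate landings.
Horizontal run for 4654 mm of rise at 1:14 is 4654 × 14 = 65156 mm.
Intermediate landings: 7 × 1800 = 12600 mm.
Developed length = 65156 + 12600 = 77756 mm.

77756 mm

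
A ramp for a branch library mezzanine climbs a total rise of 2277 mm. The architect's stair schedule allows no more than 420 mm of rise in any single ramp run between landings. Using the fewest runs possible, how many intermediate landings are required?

At most 420 each: 2277/420 = 5.42, giving 6 ramp runs.
6 runs are separated by 5 intermediate landings.

5 intermediate landings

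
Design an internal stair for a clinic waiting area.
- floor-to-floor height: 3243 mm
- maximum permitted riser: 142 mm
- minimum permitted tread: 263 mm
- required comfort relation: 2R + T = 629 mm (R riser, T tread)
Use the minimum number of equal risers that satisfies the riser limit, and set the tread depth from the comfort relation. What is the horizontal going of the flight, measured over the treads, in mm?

⌈3243/142⌉ = 23 risers.
R = 3243 ÷ 23 = 141 mm.
T = 629 − 2·141 = 347 mm, which satisfies the 263 mm minimum.
23 risers give 22 treads; going = 22 × 347 = 7634 mm.

7634 mm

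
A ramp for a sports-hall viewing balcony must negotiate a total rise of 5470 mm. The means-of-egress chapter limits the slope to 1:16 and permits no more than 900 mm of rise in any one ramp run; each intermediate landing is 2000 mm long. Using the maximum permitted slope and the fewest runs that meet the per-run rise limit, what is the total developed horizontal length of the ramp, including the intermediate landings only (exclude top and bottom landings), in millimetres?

99520 mm

5470 / 900 = 6.078 → round up to 7 ramp runs. That means 6 intermediate landings.
Ramp run (horizontal) at 1:16: 5470 × 16 = 87520 mm.
6 intermediate landings contribute 6 × 2000 = 12000 mm.
Total developed length = 87520 + 12000 = 99520 mm.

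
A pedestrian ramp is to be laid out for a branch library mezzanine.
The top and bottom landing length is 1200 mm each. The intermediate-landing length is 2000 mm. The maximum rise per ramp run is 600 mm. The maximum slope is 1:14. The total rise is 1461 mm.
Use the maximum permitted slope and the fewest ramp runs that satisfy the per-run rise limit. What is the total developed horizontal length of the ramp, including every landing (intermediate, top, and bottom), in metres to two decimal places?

At most 600 each: 1461/600 = 2.44, giving 3 ramp runs. That means 2 intermediate landings.
Ramp run (horizontal) at 1:14: 1461 × 14 = 20454 mm.
2 intermediate landings contribute 2 × 2000 = 4000 mm.
Top and bottom landings: 2 × 1200 = 2400 mm.
Total = 20454 + 4000 + 2400 = 26854 mm.
= 26.85 m.

26.85 m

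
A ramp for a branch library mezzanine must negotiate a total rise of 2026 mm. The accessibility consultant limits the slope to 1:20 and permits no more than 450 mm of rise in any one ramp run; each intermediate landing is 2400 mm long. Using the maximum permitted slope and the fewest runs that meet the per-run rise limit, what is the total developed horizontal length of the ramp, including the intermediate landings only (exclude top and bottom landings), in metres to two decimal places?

50.12 m

⌈2026/450⌉ = 5 ramp runs. That means 4 intermediate landings.
Horizontal run for 2026 mm of rise at 1:20 is 2026 × 20 = 40520 mm.
4 intermediate landings contribute 4 × 2400 = 9600 mm.
Developed length = 40520 + 9600 = 50120 mm.
= 50.12 m.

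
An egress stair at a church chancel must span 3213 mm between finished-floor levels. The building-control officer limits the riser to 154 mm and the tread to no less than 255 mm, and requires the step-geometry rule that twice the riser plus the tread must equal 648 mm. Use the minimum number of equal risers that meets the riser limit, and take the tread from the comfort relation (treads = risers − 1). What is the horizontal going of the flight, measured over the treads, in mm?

6840 mm

3213 / 154 = 20.86, so 21 risers are needed.
Each riser is 3213/21 = 153 mm (≤ 154 mm).
Tread T = 648 − 2 × 153 = 342 mm (≥ 255 mm).
Going = (21 − 1) × 342 = 6840 mm.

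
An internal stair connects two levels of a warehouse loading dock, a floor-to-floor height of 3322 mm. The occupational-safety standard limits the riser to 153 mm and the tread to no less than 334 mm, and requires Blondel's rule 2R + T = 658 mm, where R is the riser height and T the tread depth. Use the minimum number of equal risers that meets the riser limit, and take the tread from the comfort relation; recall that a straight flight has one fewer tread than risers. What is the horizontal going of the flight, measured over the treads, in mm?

7476 mm

3322 / 153 = 21.71, so 22 risers are needed.
Each riser is 3322/22 = 151 mm (≤ 153 mm).
T = 658 − 2·151 = 356 mm, which satisfies the 334 mm minimum.
Going = (22 − 1) × 356 = 7476 mm.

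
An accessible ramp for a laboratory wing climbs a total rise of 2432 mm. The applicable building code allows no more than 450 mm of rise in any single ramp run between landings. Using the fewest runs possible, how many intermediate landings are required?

5 intermediate landings

2432 / 450 = 5.404 → round up to 6 ramp runs.
6 runs are separated by 5 intermediate landings.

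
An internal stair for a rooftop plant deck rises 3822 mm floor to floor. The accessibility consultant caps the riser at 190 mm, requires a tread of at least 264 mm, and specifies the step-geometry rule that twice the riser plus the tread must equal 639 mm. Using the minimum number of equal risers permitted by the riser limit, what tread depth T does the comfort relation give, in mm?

3822 / 190 = 20.12, so 21 risers are needed.
R = 3822 ÷ 21 = 182 mm.
From 2R + T = 639: T = 639 − 364 = 275 mm.

275 mm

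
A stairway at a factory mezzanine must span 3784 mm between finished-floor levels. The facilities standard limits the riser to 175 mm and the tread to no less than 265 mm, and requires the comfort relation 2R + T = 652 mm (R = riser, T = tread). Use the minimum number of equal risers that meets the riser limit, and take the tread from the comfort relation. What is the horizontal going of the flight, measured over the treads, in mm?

3784 / 175 = 21.623 → round up to 22 risers.
Each riser is 3784/22 = 172 mm (≤ 175 mm).
Tread T = 652 − 2 × 172 = 308 mm (≥ 265 mm).
Going = (22 − 1) × 308 = 6468 mm.

6468 mm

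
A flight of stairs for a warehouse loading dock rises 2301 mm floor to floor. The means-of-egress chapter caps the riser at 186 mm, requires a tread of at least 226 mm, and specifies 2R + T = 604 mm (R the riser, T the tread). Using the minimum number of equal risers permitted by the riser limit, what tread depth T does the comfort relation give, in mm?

250 mm

At most 186 each: 2301/186 = 12.37, giving 13 risers.
Each riser is 2301/13 = 177 mm (≤ 186 mm).
T = 604 − 2·177 = 250 mm, which satisfies the 226 mm minimum.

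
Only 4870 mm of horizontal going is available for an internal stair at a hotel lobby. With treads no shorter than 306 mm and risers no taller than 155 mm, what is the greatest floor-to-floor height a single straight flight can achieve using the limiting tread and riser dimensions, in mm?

2480 mm

Treads that fit: ⌊4870 / 306⌋ = 15.
Risers = treads + 1 = 16.
Maximum height = 16 × 155 = 2480 mm.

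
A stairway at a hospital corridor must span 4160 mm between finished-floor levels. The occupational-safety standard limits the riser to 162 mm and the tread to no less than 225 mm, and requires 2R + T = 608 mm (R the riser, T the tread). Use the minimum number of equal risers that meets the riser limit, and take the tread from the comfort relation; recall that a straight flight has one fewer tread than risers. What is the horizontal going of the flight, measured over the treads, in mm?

At most 162 each: 4160/162 = 25.68, giving 26 risers.
R = 4160 ÷ 26 = 160 mm.
T = 608 − 2·160 = 288 mm, which satisfies the 225 mm minimum.
Going = (26 − 1) × 288 = 7200 mm.

7200 mm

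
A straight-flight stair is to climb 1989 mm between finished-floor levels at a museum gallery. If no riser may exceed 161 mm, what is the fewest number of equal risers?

1989 / 161 = 12.354 → round up to 13 risers.

13 risers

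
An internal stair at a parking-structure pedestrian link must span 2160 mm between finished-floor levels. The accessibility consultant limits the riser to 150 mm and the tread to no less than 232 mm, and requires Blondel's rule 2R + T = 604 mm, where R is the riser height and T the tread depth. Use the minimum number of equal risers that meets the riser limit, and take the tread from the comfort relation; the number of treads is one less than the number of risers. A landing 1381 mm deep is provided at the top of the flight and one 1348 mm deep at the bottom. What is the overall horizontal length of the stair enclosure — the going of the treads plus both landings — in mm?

7153 mm

2160 / 150 = 14.400 → round up to 15 risers.
Riser R = 2160 / 15 = 144 mm, within the 150 mm limit.
Tread T = 604 − 2 × 144 = 316 mm (≥ 232 mm).
15 risers give 14 treads; going = 14 × 316 = 4424 mm.
Add landings: 4424 + 1381 + 1348 = 7153 mm.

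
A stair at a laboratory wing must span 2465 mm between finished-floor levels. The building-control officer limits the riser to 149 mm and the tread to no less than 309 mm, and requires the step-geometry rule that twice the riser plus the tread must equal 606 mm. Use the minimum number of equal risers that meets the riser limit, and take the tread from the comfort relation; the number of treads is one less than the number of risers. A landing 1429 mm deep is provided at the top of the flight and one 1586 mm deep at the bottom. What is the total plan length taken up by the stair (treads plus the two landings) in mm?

2465 / 149 = 16.544 → round up to 17 risers.
Each riser is 2465/17 = 145 mm (≤ 149 mm).
T = 606 − 2·145 = 316 mm, which satisfies the 309 mm minimum.
Treads = 17 − 1 = 16; going = 16 × 316 = 5056 mm.
Add landings: 5056 + 1429 + 1586 = 8071 mm.

8071 mm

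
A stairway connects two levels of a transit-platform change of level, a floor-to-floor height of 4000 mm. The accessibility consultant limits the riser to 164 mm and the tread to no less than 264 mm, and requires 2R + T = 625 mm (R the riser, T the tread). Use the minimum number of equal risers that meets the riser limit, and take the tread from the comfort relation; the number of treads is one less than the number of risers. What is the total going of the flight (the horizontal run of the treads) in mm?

⌈4000/164⌉ = 25 risers.
Riser R = 4000 / 25 = 160 mm, within the 164 mm limit.
T = 625 − 2·160 = 305 mm, which satisfies the 264 mm minimum.
Treads = 25 − 1 = 24; going = 24 × 305 = 7320 mm.

7320 mm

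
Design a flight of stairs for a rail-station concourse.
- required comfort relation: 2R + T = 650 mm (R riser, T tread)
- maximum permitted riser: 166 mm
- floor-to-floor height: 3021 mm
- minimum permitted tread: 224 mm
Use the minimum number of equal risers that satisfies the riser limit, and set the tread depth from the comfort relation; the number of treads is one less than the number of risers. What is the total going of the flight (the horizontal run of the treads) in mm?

5976 mm

⌈3021/166⌉ = 19 risers.
R = 3021 ÷ 19 = 159 mm.
T = 650 − 2·159 = 332 mm, which satisfies the 224 mm minimum.
Treads = 19 − 1 = 18; going = 18 × 332 = 5976 mm.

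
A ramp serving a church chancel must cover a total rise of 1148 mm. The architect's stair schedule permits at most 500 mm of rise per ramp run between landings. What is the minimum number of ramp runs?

3 runs

⌈1148/500⌉ = 3 ramp runs.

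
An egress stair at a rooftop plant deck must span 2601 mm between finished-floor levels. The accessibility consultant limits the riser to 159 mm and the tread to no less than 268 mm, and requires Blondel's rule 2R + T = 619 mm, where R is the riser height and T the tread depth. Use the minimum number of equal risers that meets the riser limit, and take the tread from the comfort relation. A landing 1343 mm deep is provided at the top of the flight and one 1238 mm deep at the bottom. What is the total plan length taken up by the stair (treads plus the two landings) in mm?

⌈2601/159⌉ = 17 risers.
Each riser is 2601/17 = 153 mm (≤ 159 mm).
From 2R + T = 619: T = 619 − 306 = 313 mm.
Treads = 17 − 1 = 16; going = 16 × 313 = 5008 mm.
Add landings: 5008 + 1343 + 1238 = 7589 mm.

7589 mm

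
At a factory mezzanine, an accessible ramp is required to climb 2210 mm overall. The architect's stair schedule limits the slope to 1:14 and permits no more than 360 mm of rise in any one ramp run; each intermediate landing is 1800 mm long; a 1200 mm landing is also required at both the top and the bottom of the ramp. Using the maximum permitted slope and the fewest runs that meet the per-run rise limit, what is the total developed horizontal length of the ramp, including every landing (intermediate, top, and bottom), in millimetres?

⌈2210/360⌉ = 7 ramp runs. That means 6 intermediate landings.
Horizontal run for 2210 mm of rise at 1:14 is 2210 × 14 = 30940 mm.
6 intermediate landings contribute 6 × 1800 = 10800 mm.
Top and bottom landings: 2 × 1200 = 2400 mm.
Total = 30940 + 10800 + 2400 = 44140 mm.

44140 mm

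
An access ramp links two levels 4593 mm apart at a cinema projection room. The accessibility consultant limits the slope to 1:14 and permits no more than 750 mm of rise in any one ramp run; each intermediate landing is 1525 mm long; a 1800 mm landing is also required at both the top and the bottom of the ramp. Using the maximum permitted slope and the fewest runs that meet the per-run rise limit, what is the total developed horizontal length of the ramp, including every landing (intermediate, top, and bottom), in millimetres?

77052 mm

4593 / 750 = 6.12, so 7 ramp runs are needed. That means 6 intermediate landings.
Ramp run (horizontal) at 1:14: 4593 × 14 = 64302 mm.
6 intermediate landings contribute 6 × 1525 = 9150 mm.
Top and bottom landings: 2 × 1800 = 3600 mm.
Total = 64302 + 9150 + 3600 = 77052 mm.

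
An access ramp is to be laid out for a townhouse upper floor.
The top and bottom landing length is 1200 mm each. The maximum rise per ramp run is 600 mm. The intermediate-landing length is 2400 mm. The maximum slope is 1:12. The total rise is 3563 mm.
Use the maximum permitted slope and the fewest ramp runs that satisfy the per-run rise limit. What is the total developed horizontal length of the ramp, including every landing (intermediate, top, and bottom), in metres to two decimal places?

⌈3563/600⌉ = 6 ramp runs. That means 5 intermediate landings.
Horizontal run for 3563 mm of rise at 1:12 is 3563 × 12 = 42756 mm.
Intermediate landings: 5 × 2400 = 12000 mm.
Top and bottom landings: 2 × 1200 = 2400 mm.
Total = 42756 + 12000 + 2400 = 57156 mm.
= 57.16 m.

57.16 m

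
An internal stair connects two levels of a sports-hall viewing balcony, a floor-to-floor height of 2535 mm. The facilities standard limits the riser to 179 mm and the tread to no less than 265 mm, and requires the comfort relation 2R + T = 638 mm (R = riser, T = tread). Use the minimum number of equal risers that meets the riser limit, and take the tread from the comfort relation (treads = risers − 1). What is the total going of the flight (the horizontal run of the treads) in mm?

4200 mm

2535 / 179 = 14.162 → round up to 15 risers.
Riser R = 2535 / 15 = 169 mm, within the 179 mm limit.
Tread T = 638 − 2 × 169 = 300 mm (≥ 265 mm).
15 risers give 14 treads; going = 14 × 300 = 4200 mm.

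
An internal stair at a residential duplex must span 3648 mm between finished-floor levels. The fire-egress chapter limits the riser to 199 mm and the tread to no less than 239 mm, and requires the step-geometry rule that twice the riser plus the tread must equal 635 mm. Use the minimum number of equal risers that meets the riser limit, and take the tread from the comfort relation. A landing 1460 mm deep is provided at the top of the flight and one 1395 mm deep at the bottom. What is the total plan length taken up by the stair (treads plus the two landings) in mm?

7373 mm

3648 / 199 = 18.332 → round up to 19 risers.
Riser R = 3648 / 19 = 192 mm, within the 199 mm limit.
T = 635 − 2·192 = 251 mm, which satisfies the 239 mm minimum.
19 risers give 18 treads; going = 18 × 251 = 4518 mm.
Add landings: 4518 + 1460 + 1395 = 7373 mm.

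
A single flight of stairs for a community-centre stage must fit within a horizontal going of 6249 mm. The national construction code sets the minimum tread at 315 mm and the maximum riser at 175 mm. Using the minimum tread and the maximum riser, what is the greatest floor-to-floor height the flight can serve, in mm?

6249 / 315 = 19.84, so 19 treads fit.
Risers = treads + 1 = 20.
Maximum height = 20 × 175 = 3500 mm.

3500 mm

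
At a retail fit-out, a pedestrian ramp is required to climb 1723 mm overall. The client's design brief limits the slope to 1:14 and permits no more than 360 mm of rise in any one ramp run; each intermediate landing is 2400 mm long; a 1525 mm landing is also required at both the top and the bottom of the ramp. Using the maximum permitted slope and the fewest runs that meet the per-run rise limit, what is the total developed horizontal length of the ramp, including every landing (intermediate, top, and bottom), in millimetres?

36772 mm

At most 360 each: 1723/360 = 4.79, giving 5 ramp runs. That means 4 intermediate landings.
Ramp run (horizontal) at 1:14: 1723 × 14 = 24122 mm.
Intermediate landings: 4 × 2400 = 9600 mm.
Top and bottom landings: 2 × 1525 = 3050 mm.
Total = 24122 + 9600 + 3050 = 36772 mm.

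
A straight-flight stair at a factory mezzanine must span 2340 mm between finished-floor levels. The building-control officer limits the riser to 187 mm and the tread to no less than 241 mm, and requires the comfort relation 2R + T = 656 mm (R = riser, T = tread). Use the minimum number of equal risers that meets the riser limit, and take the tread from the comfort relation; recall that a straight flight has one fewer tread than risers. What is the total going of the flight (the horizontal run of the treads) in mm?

3552 mm

⌈2340/187⌉ = 13 risers.
Each riser is 2340/13 = 180 mm (≤ 187 mm).
From 2R + T = 656: T = 656 − 360 = 296 mm.
13 risers give 12 treads; going = 12 × 296 = 3552 mm.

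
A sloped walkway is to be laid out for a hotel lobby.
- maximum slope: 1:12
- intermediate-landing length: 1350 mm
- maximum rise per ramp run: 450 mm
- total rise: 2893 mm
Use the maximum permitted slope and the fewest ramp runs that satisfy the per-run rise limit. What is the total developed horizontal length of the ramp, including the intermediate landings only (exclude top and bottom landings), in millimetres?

At most 450 each: 2893/450 = 6.43, giving 7 ramp runs. That means 6 intermediate landings.
Ramp run (horizontal) at 1:12: 2893 × 12 = 34716 mm.
Intermediate landings: 6 × 1350 = 8100 mm.
Developed length = 34716 + 8100 = 42816 mm.

42816 mm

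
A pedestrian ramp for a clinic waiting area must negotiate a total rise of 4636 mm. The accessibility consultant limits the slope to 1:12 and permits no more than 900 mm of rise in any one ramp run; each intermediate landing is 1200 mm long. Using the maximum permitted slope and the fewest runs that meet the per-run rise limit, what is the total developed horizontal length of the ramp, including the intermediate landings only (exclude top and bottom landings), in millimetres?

61632 mm

4636 / 900 = 5.15, so 6 ramp runs are needed. That means 5 intermediate landings.
Horizontal run for 4636 mm of rise at 1:12 is 4636 × 12 = 55632 mm.
Intermediate landings: 5 × 1200 = 6000 mm.
Total developed length = 55632 + 6000 = 61632 mm.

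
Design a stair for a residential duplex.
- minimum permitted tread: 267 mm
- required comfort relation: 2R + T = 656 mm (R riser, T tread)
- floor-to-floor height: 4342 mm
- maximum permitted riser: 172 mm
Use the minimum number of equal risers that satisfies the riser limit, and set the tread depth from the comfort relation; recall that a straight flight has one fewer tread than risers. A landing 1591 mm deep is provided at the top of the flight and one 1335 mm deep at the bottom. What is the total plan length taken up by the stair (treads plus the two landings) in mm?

4342 / 172 = 25.24, so 26 risers are needed.
R = 4342 ÷ 26 = 167 mm.
Tread T = 656 − 2 × 167 = 322 mm (≥ 267 mm).
Treads = 26 − 1 = 25; going = 25 × 322 = 8050 mm.
Enclosure = 8050 + 1591 + 1335 = 10976 mm.

10976 mm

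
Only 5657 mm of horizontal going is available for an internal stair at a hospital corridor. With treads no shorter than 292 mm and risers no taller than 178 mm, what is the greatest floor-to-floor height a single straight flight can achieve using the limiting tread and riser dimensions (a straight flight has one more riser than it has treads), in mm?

Treads that fit: ⌊5657 / 292⌋ = 19.
Risers = treads + 1 = 20.
Maximum height = 20 × 178 = 3560 mm.

3560 mm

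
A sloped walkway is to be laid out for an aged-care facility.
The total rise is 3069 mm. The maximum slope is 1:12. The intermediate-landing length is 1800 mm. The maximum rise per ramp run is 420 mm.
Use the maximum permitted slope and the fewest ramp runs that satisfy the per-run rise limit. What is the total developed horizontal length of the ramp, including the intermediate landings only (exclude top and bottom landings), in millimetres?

49428 mm

3069 / 420 = 7.31, so 8 ramp runs are needed. That means 7 intermediate landings.
Horizontal run for 3069 mm of rise at 1:12 is 3069 × 12 = 36828 mm.
Intermediate landings: 7 × 1800 = 12600 mm.
Developed length = 36828 + 12600 = 49428 mm.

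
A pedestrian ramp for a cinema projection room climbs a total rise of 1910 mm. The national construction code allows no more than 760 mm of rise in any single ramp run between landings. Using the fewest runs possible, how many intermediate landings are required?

1910 / 760 = 2.513 → round up to 3 ramp runs.
3 runs are separated by 2 intermediate landings.

2 intermediate landings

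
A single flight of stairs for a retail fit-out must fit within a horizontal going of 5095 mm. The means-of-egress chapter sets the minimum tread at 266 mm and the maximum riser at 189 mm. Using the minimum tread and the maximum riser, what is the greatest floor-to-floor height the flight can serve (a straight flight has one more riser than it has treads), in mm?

3780 mm

5095 / 266 = 19.15, so 19 treads fit.
Risers = treads + 1 = 20.
Maximum height = 20 × 189 = 3780 mm.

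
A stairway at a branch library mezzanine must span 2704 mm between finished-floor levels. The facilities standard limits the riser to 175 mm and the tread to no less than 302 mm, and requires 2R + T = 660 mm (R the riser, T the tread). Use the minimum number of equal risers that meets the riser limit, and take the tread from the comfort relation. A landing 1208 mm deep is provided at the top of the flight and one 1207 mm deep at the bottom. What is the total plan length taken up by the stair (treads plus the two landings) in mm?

2704 / 175 = 15.45, so 16 risers are needed.
R = 2704 ÷ 16 = 169 mm.
T = 660 − 2·169 = 322 mm, which satisfies the 302 mm minimum.
Going = (16 − 1) × 322 = 4830 mm.
Enclosure = 4830 + 1208 + 1207 = 7245 mm.

7245 mm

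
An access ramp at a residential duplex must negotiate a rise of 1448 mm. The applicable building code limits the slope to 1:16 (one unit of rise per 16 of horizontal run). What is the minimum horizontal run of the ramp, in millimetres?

23168 mm

Run = rise × 16 = 1448 × 16 = 23168 mm.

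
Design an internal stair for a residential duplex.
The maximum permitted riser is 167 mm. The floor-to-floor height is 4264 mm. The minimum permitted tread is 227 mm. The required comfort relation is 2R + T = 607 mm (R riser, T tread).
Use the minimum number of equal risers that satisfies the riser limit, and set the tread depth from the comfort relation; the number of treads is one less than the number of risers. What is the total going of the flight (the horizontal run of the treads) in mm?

6975 mm

At most 167 each: 4264/167 = 25.53, giving 26 risers.
Each riser is 4264/26 = 164 mm (≤ 167 mm).
Tread T = 607 − 2 × 164 = 279 mm (≥ 227 mm).
26 risers give 25 treads; going = 25 × 279 = 6975 mm.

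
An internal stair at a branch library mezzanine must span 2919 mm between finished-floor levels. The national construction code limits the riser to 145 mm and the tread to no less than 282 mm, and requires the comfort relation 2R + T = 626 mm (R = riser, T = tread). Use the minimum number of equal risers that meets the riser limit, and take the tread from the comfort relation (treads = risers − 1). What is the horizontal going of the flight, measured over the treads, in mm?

2919 / 145 = 20.131 → round up to 21 risers.
Each riser is 2919/21 = 139 mm (≤ 145 mm).
Tread T = 626 − 2 × 139 = 348 mm (≥ 282 mm).
Treads = 21 − 1 = 20; going = 20 × 348 = 6960 mm.

6960 mm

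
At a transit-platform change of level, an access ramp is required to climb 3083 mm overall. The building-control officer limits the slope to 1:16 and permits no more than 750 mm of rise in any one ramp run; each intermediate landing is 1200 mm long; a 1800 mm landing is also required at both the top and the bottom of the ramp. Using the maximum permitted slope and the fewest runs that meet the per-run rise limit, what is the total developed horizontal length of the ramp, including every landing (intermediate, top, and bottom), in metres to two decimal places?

At most 750 each: 3083/750 = 4.11, giving 5 ramp runs. That means 4 intermediate landings.
Horizontal run for 3083 mm of rise at 1:16 is 3083 × 16 = 49328 mm.
4 intermediate landings contribute 4 × 1200 = 4800 mm.
Top and bottom landings: 2 × 1800 = 3600 mm.
Total = 49328 + 4800 + 3600 = 57728 mm.
= 57.73 m.

57.73 m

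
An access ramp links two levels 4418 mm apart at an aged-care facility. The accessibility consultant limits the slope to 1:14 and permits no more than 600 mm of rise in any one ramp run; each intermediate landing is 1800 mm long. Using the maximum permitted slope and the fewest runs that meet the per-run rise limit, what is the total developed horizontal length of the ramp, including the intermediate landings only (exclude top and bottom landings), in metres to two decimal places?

74.45 m

4418 / 600 = 7.363 → round up to 8 ramp runs. That means 7 intermediate landings.
Horizontal run for 4418 mm of rise at 1:14 is 4418 × 14 = 61852 mm.
7 intermediate landings contribute 7 × 1800 = 12600 mm.
Total developed length = 61852 + 12600 = 74452 mm.
= 74.45 m.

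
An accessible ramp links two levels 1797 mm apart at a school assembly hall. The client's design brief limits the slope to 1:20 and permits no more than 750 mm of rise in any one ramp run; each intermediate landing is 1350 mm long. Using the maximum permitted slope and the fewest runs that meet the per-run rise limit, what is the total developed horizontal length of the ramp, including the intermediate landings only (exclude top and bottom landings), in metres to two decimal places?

38.64 m

At most 750 each: 1797/750 = 2.40, giving 3 ramp runs. That means 2 intermediate landings.
Horizontal run for 1797 mm of rise at 1:20 is 1797 × 20 = 35940 mm.
Intermediate landings: 2 × 1350 = 2700 mm.
Total developed length = 35940 + 2700 = 38640 mm.
= 38.64 m.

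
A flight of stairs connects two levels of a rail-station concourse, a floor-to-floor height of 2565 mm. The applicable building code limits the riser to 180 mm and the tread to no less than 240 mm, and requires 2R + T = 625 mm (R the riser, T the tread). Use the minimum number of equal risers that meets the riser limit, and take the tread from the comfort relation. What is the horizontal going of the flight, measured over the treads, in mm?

2565 / 180 = 14.250 → round up to 15 risers.
Each riser is 2565/15 = 171 mm (≤ 180 mm).
From 2R + T = 625: T = 625 − 342 = 283 mm.
Treads = 15 − 1 = 14; going = 14 × 283 = 3962 mm.

3962 mm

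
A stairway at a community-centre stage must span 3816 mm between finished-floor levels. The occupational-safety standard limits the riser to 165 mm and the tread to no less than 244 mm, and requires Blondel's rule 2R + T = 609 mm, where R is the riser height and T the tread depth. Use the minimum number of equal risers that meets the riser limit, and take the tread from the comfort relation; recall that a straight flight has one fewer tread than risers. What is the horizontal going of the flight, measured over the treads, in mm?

6693 mm

⌈3816/165⌉ = 24 risers.
R = 3816 ÷ 24 = 159 mm.
Tread T = 609 − 2 × 159 = 291 mm (≥ 244 mm).
Going = (24 − 1) × 291 = 6693 mm.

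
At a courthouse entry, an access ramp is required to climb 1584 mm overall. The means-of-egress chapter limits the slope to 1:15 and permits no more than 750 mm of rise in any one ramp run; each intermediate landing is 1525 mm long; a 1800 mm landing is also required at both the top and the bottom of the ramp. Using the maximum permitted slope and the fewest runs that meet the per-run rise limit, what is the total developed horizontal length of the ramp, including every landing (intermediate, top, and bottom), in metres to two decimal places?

1584 / 750 = 2.11, so 3 ramp runs are needed. That means 2 intermediate landings.
Ramp run (horizontal) at 1:15: 1584 × 15 = 23760 mm.
2 intermediate landings contribute 2 × 1525 = 3050 mm.
Top and bottom landings: 2 × 1800 = 3600 mm.
Total = 23760 + 3050 + 3600 = 30410 mm.
= 30.41 m.

30.41 m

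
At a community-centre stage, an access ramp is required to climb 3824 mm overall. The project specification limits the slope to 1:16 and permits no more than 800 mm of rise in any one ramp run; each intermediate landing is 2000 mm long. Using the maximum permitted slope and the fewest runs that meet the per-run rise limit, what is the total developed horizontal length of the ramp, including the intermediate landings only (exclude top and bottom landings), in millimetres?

69184 mm

3824 / 800 = 4.780 → round up to 5 ramp runs. That means 4 intermediate landings.
Ramp run (horizontal) at 1:16: 3824 × 16 = 61184 mm.
4 intermediate landings contribute 4 × 2000 = 8000 mm.
Developed length = 61184 + 8000 = 69184 mm.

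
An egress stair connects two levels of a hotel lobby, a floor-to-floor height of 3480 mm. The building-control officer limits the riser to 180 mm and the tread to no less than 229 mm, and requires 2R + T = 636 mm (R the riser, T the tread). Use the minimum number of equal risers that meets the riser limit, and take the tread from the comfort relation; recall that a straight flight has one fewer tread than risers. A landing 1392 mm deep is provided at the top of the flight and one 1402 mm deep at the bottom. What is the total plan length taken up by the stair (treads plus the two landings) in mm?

3480 / 180 = 19.333 → round up to 20 risers.
Riser R = 3480 / 20 = 174 mm, within the 180 mm limit.
From 2R + T = 636: T = 636 − 348 = 288 mm.
20 risers give 19 treads; going = 19 × 288 = 5472 mm.
Enclosure = 5472 + 1392 + 1402 = 8266 mm.

8266 mm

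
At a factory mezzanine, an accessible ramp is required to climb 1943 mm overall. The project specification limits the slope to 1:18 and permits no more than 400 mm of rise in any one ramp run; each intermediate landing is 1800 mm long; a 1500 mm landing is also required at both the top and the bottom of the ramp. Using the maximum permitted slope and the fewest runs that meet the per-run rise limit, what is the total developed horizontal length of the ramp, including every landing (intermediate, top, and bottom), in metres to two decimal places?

At most 400 each: 1943/400 = 4.86, giving 5 ramp runs. That means 4 intermediate landings.
Horizontal run for 1943 mm of rise at 1:18 is 1943 × 18 = 34974 mm.
4 intermediate landings contribute 4 × 1800 = 7200 mm.
Top and bottom landings: 2 × 1500 = 3000 mm.
Total = 34974 + 7200 + 3000 = 45174 mm.
= 45.17 m.

45.17 m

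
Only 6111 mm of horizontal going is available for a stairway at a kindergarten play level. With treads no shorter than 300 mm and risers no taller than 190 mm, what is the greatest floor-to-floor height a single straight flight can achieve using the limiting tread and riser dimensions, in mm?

3990 mm

6111 / 300 = 20.37, so 20 treads fit.
Risers = treads + 1 = 21.
Maximum height = 21 × 190 = 3990 mm.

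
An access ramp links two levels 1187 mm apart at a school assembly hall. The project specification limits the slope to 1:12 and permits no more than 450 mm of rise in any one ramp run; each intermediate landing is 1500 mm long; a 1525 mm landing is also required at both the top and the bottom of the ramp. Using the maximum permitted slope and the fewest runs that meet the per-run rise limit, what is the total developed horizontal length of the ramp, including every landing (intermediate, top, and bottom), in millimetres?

20294 mm

At most 450 each: 1187/450 = 2.64, giving 3 ramp runs. That means 2 intermediate landings.
Horizontal run for 1187 mm of rise at 1:12 is 1187 × 12 = 14244 mm.
2 intermediate landings contribute 2 × 1500 = 3000 mm.
Top and bottom landings: 2 × 1525 = 3050 mm.
Total = 14244 + 3000 + 3050 = 20294 mm.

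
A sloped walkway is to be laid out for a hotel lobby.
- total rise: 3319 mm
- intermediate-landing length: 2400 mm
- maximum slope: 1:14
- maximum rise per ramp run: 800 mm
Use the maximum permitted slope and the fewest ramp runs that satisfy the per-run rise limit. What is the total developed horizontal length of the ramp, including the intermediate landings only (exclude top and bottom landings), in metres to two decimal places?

At most 800 each: 3319/800 = 4.15, giving 5 ramp runs. That means 4 intermediate landings.
Ramp run (horizontal) at 1:14: 3319 × 14 = 46466 mm.
4 intermediate landings contribute 4 × 2400 = 9600 mm.
Developed length = 46466 + 9600 = 56066 mm.
= 56.07 m.

56.07 m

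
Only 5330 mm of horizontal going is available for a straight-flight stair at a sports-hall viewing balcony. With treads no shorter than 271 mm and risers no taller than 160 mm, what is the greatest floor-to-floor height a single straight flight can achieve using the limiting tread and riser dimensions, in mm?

5330 / 271 = 19.67, so 19 treads fit.
Risers = treads + 1 = 20.
Maximum height = 20 × 160 = 3200 mm.

3200 mm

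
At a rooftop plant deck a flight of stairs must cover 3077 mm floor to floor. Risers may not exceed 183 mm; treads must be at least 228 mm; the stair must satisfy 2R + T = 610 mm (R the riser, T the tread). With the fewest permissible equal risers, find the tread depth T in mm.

⌈3077/183⌉ = 17 risers.
R = 3077 ÷ 17 = 181 mm.
From 2R + T = 610: T = 610 − 362 = 248 mm.

248 mm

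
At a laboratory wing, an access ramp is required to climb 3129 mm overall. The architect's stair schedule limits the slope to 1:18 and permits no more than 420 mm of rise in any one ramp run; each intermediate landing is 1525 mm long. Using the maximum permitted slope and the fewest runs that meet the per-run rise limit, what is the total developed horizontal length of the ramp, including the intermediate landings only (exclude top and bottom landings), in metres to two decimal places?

At most 420 each: 3129/420 = 7.45, giving 8 ramp runs. That means 7 intermediate landings.
Ramp run (horizontal) at 1:18: 3129 × 18 = 56322 mm.
Intermediate landings: 7 × 1525 = 10675 mm.
Total developed length = 56322 + 10675 = 66997 mm.
= 67.00 m.

67.00 m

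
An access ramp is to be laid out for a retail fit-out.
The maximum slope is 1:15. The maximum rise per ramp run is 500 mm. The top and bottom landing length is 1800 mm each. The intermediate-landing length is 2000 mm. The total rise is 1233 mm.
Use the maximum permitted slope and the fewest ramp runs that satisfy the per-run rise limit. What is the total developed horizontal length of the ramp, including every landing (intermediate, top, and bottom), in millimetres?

At most 500 each: 1233/500 = 2.47, giving 3 ramp runs. That means 2 intermediate landings.
Horizontal run for 1233 mm of rise at 1:15 is 1233 × 15 = 18495 mm.
Intermediate landings: 2 × 2000 = 4000 mm.
Top and bottom landings: 2 × 1800 = 3600 mm.
Total = 18495 + 4000 + 3600 = 26095 mm.

26095 mm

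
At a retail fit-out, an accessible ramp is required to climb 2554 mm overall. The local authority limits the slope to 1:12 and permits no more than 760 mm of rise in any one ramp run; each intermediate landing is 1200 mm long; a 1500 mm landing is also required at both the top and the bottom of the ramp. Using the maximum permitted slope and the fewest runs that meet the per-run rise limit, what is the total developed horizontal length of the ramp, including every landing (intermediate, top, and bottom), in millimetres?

2554 / 760 = 3.36, so 4 ramp runs are needed. That means 3 intermediate landings.
Ramp run (horizontal) at 1:12: 2554 × 12 = 30648 mm.
Intermediate landings: 3 × 1200 = 3600 mm.
Top and bottom landings: 2 × 1500 = 3000 mm.
Total = 30648 + 3600 + 3000 = 37248 mm.

37248 mm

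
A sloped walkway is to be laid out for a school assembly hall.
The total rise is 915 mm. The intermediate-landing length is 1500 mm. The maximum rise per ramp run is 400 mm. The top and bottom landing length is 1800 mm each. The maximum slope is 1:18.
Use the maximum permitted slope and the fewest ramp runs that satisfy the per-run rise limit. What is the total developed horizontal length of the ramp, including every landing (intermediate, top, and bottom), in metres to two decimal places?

23.07 m

At most 400 each: 915/400 = 2.29, giving 3 ramp runs. That means 2 intermediate landings.
Horizontal run for 915 mm of rise at 1:18 is 915 × 18 = 16470 mm.
2 intermediate landings contribute 2 × 1500 = 3000 mm.
Top and bottom landings: 2 × 1800 = 3600 mm.
Total = 16470 + 3000 + 3600 = 23070 mm.
= 23.07 m.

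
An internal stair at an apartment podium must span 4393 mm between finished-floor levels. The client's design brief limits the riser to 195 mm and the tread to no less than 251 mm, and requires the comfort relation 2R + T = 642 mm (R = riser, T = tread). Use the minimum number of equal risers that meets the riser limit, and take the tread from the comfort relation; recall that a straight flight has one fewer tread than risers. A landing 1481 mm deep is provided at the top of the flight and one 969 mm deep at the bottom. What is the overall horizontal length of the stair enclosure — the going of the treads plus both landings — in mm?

⌈4393/195⌉ = 23 risers.
Riser R = 4393 / 23 = 191 mm, within the 195 mm limit.
From 2R + T = 642: T = 642 − 382 = 260 mm.
Going = (23 − 1) × 260 = 5720 mm.
Add landings: 5720 + 1481 + 969 = 8170 mm.

8170 mm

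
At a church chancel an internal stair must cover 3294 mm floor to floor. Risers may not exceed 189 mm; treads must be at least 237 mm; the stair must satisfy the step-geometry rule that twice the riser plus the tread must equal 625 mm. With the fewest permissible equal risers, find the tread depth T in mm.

259 mm

At most 189 each: 3294/189 = 17.43, giving 18 risers.
Riser R = 3294 / 18 = 183 mm, within the 189 mm limit.
T = 625 − 2·183 = 259 mm, which satisfies the 237 mm minimum.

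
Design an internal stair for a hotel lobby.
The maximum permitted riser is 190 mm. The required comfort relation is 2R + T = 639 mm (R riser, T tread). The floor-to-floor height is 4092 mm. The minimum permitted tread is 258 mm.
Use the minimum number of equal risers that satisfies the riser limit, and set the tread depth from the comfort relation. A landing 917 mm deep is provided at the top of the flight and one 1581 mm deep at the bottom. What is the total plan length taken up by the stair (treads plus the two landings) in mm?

⌈4092/190⌉ = 22 risers.
R = 4092 ÷ 22 = 186 mm.
From 2R + T = 639: T = 639 − 372 = 267 mm.
Treads = 22 − 1 = 21; going = 21 × 267 = 5607 mm.
Add landings: 5607 + 917 + 1581 = 8105 mm.

8105 mm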